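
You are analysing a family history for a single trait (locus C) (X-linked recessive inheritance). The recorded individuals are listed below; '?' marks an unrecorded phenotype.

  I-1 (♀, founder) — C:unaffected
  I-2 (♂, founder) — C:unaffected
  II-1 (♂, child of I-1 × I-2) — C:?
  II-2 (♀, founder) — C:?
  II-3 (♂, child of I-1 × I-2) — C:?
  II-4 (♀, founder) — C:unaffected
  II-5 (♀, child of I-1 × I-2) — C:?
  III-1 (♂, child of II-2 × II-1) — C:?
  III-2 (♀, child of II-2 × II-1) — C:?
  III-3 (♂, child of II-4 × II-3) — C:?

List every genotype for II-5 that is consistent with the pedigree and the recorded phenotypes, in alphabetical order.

C/I-1 un ·: X^CX^C|X^CX^c
C/I-2 un ·: X^CY
C/II-1 ? I-1×I-2: X^CY|X^cY
C/II-2 ? ·: X^CX^C|X^CX^c|X^cX^c
C/II-3 ? I-1×I-2: X^CY|X^cY
C/II-4 un ·: X^CX^C|X^CX^c
C/II-5 ? I-1×I-2: X^CX^C|X^CX^c
C/III-1 ? II-2×II-1: X^CY|X^cY
C/III-2 ? II-2×II-1: X^CX^C|X^CX^c|X^cX^c
C/III-3 ? II-4×II-3: X^CY|X^cY
⇒ C over [I-1,I-2,II-1,II-2,II-3,II-4,II-5,III-1,III-2,III-3]: 162 consistent

II-5 ∈ {X^CX^C, X^CX^c}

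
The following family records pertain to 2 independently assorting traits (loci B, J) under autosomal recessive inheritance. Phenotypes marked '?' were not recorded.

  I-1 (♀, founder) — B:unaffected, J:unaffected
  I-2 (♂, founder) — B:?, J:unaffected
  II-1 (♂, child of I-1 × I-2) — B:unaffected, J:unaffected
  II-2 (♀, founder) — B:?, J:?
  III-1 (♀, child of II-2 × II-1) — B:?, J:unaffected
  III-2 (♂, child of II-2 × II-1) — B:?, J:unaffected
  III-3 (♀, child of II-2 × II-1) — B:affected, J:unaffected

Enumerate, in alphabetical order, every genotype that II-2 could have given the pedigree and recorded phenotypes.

B/I-1 un ·: BB|Bb
B/I-2 ? ·: BB|Bb|bb
B/II-1 un I-1×I-2: Bb
B/II-2 ? ·: Bb|bb
B/III-1 ? II-2×II-1: BB|Bb|bb
B/III-2 ? II-2×II-1: BB|Bb|bb
B/III-3 aff II-2×II-1: bb
⇒ B over [I-1,I-2,II-1,II-2,III-1,III-2,III-3]: 65 consistent
J/I-1 un ·: JJ|Jj
J/I-2 un ·: JJ|Jj
J/II-1 un I-1×I-2: JJ|Jj
J/II-2 ? ·: JJ|Jj|jj
J/III-1 un II-2×II-1: JJ|Jj
J/III-2 un II-2×II-1: JJ|Jj
J/III-3 un II-2×II-1: JJ|Jj
⇒ J over [I-1,I-2,II-1,II-2,III-1,III-2,III-3]: 91 consistent

II-2 ∈ {Bb JJ, Bb Jj, Bb jj, bb JJ, bb Jj, bb jj}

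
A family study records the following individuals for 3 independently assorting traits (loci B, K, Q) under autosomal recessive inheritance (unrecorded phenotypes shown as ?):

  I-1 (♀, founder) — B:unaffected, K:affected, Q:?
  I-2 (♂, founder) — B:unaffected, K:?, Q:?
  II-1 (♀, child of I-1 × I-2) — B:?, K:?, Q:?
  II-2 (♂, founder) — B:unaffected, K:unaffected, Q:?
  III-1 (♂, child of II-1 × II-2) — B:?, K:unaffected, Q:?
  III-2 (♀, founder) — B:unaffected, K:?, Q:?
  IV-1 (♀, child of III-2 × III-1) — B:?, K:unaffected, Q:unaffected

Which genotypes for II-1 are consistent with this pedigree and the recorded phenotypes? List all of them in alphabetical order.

II-1 ∈ {BB Kk QQ, BB Kk Qq, BB Kk qq, BB kk QQ, BB kk Qq, BB kk qq, Bb Kk QQ, Bb Kk Qq, Bb Kk qq, Bb kk QQ, Bb kk Qq, Bb kk qq, bb Kk QQ, bb Kk Qq, bb Kk qq, bb kk QQ, bb kk Qq, bb kk qq}

B/I-1 un ·: BB|Bb
B/I-2 un ·: BB|Bb
B/II-1 ? I-1×I-2: BB|Bb|bb
B/II-2 un ·: BB|Bb
B/III-1 ? II-1×II-2: BB|Bb|bb
B/III-2 un ·: BB|Bb
B/IV-1 ? III-2×III-1: BB|Bb|bb
⇒ B over [I-1,I-2,II-1,II-2,III-1,III-2,IV-1]: 114 consistent
K/I-1 aff ·: kk
K/I-2 ? ·: KK|Kk|kk
K/II-1 ? I-1×I-2: Kk|kk
K/II-2 un ·: KK|Kk
K/III-1 un II-1×II-2: KK|Kk
K/III-2 ? ·: KK|Kk|kk
K/IV-1 un III-2×III-1: KK|Kk
⇒ K over [I-1,I-2,II-1,II-2,III-1,III-2,IV-1]: 56 consistent
Q/I-1 ? ·: QQ|Qq|qq
Q/I-2 ? ·: QQ|Qq|qq
Q/II-1 ? I-1×I-2: QQ|Qq|qq
Q/II-2 ? ·: QQ|Qq|qq
Q/III-1 ? II-1×II-2: QQ|Qq|qq
Q/III-2 ? ·: QQ|Qq|qq
Q/IV-1 un III-2×III-1: QQ|Qq
⇒ Q over [I-1,I-2,II-1,II-2,III-1,III-2,IV-1]: 317 consistent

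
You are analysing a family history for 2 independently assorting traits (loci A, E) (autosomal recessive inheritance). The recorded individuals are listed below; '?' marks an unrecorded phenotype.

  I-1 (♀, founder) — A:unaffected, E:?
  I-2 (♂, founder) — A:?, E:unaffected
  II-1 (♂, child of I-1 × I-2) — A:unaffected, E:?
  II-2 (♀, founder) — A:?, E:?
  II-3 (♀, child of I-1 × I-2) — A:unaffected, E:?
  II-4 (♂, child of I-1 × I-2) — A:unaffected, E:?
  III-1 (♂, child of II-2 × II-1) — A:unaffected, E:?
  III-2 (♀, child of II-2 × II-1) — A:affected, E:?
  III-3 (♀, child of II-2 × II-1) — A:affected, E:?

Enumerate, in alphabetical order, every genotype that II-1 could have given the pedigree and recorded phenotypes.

II-1 ∈ {Aa EE, Aa Ee, Aa ee}

A/I-1 un ·: AA|Aa
A/I-2 ? ·: AA|Aa|aa
A/II-1 un I-1×I-2: Aa
A/II-2 ? ·: Aa|aa
A/II-3 un I-1×I-2: AA|Aa
A/II-4 un I-1×I-2: AA|Aa
A/III-1 un II-2×II-1: AA|Aa
A/III-2 aff II-2×II-1: aa
A/III-3 aff II-2×II-1: aa
⇒ A over [I-1,I-2,II-1,II-2,II-3,II-4,III-1,III-2,III-3]: 42 consistent
E/I-1 ? ·: EE|Ee|ee
E/I-2 un ·: EE|Ee
E/II-1 ? I-1×I-2: EE|Ee|ee
E/II-2 ? ·: EE|Ee|ee
E/II-3 ? I-1×I-2: EE|Ee|ee
E/II-4 ? I-1×I-2: EE|Ee|ee
E/III-1 ? II-2×II-1: EE|Ee|ee
E/III-2 ? II-2×II-1: EE|Ee|ee
E/III-3 ? II-2×II-1: EE|Ee|ee
⇒ E over [I-1,I-2,II-1,II-2,II-3,II-4,III-1,III-2,III-3]: 1256 consistent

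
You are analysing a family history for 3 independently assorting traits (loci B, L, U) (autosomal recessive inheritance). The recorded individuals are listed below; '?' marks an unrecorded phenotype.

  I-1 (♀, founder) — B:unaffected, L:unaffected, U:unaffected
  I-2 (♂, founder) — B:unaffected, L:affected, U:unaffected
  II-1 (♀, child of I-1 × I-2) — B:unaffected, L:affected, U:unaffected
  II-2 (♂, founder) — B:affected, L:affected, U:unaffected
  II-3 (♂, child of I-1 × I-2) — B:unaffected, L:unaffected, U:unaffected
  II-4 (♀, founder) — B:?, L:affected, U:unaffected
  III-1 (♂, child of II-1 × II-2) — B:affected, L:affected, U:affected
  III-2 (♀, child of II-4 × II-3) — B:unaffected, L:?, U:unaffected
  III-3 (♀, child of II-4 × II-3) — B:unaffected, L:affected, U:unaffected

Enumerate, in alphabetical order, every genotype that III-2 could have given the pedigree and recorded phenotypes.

B/I-1 un ·: BB|Bb
B/I-2 un ·: BB|Bb
B/II-1 un I-1×I-2: Bb
B/II-2 aff ·: bb
B/II-3 un I-1×I-2: BB|Bb
B/II-4 ? ·: BB|Bb|bb
B/III-1 aff II-1×II-2: bb
B/III-2 un II-4×II-3: BB|Bb
B/III-3 un II-4×II-3: BB|Bb
⇒ B over [I-1,I-2,II-1,II-2,II-3,II-4,III-1,III-2,III-3]: 45 consistent
L/I-1 un ·: Ll
L/I-2 aff ·: ll
L/II-1 aff I-1×I-2: ll
L/II-2 aff ·: ll
L/II-3 un I-1×I-2: Ll
L/II-4 aff ·: ll
L/III-1 aff II-1×II-2: ll
L/III-2 ? II-4×II-3: Ll|ll
L/III-3 aff II-4×II-3: ll
⇒ L over [I-1,I-2,II-1,II-2,II-3,II-4,III-1,III-2,III-3]: 2 consistent
U/I-1 un ·: UU|Uu
U/I-2 un ·: UU|Uu
U/II-1 un I-1×I-2: Uu
U/II-2 un ·: Uu
U/II-3 un I-1×I-2: UU|Uu
U/II-4 un ·: UU|Uu
U/III-1 aff II-1×II-2: uu
U/III-2 un II-4×II-3: UU|Uu
U/III-3 un II-4×II-3: UU|Uu
⇒ U over [I-1,I-2,II-1,II-2,II-3,II-4,III-1,III-2,III-3]: 39 consistent

III-2 ∈ {BB Ll UU, BB Ll Uu, BB ll UU, BB ll Uu, Bb Ll UU, Bb Ll Uu, Bb ll UU, Bb ll Uu}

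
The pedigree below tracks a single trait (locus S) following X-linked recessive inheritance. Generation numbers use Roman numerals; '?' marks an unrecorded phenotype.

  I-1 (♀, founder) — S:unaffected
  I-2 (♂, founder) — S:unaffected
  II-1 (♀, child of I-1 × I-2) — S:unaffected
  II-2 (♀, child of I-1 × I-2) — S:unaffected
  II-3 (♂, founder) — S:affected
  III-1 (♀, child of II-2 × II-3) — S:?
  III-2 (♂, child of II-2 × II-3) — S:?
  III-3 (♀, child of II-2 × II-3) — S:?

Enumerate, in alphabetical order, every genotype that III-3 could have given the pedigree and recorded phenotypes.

S/I-1 un ·: X^SX^S|X^SX^s
S/I-2 un ·: X^SY
S/II-1 un I-1×I-2: X^SX^S|X^SX^s
S/II-2 un I-1×I-2: X^SX^S|X^SX^s
S/II-3 aff ·: X^sY
S/III-1 ? II-2×II-3: X^SX^s|X^sX^s
S/III-2 ? II-2×II-3: X^SY|X^sY
S/III-3 ? II-2×II-3: X^SX^s|X^sX^s
⇒ S over [I-1,I-2,II-1,II-2,II-3,III-1,III-2,III-3]: 19 consistent

III-3 ∈ {X^SX^s, X^sX^s}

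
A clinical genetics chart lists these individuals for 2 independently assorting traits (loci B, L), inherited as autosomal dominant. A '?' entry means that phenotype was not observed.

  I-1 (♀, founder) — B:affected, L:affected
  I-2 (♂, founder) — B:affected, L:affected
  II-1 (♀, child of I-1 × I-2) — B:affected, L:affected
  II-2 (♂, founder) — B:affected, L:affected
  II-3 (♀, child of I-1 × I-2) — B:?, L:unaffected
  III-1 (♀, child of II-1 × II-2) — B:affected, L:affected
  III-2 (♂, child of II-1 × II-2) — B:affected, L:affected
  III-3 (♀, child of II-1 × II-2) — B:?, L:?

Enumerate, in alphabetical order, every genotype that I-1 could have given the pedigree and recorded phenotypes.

I-1 ∈ {BB Ll, Bb Ll}

B/I-1 aff ·: Bb|BB
B/I-2 aff ·: Bb|BB
B/II-1 aff I-1×I-2: Bb|BB
B/II-2 aff ·: Bb|BB
B/II-3 ? I-1×I-2: bb|Bb|BB
B/III-1 aff II-1×II-2: Bb|BB
B/III-2 aff II-1×II-2: Bb|BB
B/III-3 ? II-1×II-2: bb|Bb|BB
⇒ B over [I-1,I-2,II-1,II-2,II-3,III-1,III-2,III-3]: 212 consistent
L/I-1 aff ·: Ll
L/I-2 aff ·: Ll
L/II-1 aff I-1×I-2: Ll|LL
L/II-2 aff ·: Ll|LL
L/II-3 un I-1×I-2: ll
L/III-1 aff II-1×II-2: Ll|LL
L/III-2 aff II-1×II-2: Ll|LL
L/III-3 ? II-1×II-2: ll|Ll|LL
⇒ L over [I-1,I-2,II-1,II-2,II-3,III-1,III-2,III-3]: 29 consistent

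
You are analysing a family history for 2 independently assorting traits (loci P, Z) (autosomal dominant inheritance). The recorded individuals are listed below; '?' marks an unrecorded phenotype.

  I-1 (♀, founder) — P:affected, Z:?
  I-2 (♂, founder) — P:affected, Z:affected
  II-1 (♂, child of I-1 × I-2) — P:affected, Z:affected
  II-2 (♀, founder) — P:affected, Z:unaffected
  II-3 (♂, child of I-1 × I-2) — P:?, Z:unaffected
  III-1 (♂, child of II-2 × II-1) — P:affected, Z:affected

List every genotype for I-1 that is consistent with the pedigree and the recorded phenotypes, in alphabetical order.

P/I-1 aff ·: Pp|PP
P/I-2 aff ·: Pp|PP
P/II-1 aff I-1×I-2: Pp|PP
P/II-2 aff ·: Pp|PP
P/II-3 ? I-1×I-2: pp|Pp|PP
P/III-1 aff II-2×II-1: Pp|PP
⇒ P over [I-1,I-2,II-1,II-2,II-3,III-1]: 52 consistent
Z/I-1 ? ·: zz|Zz
Z/I-2 aff ·: Zz
Z/II-1 aff I-1×I-2: Zz|ZZ
Z/II-2 un ·: zz
Z/II-3 un I-1×I-2: zz
Z/III-1 aff II-2×II-1: Zz
⇒ Z over [I-1,I-2,II-1,II-2,II-3,III-1]: 3 consistent

I-1 ∈ {PP Zz, PP zz, Pp Zz, Pp zz}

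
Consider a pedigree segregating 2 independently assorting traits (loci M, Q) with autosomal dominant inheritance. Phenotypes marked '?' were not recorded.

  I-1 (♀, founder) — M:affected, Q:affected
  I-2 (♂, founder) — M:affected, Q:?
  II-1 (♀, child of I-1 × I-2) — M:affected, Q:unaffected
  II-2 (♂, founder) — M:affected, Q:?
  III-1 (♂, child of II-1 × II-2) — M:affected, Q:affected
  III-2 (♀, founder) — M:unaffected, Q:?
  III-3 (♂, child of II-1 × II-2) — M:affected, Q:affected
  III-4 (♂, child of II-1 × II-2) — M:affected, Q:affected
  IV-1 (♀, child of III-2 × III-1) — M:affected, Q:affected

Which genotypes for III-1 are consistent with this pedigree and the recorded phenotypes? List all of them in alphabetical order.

M/I-1 aff ·: Mm|MM
M/I-2 aff ·: Mm|MM
M/II-1 aff I-1×I-2: Mm|MM
M/II-2 aff ·: Mm|MM
M/III-1 aff II-1×II-2: Mm|MM
M/III-2 un ·: mm
M/III-3 aff II-1×II-2: Mm|MM
M/III-4 aff II-1×II-2: Mm|MM
M/IV-1 aff III-2×III-1: Mm
⇒ M over [I-1,I-2,II-1,II-2,III-1,III-2,III-3,III-4,IV-1]: 84 consistent
Q/I-1 aff ·: Qq
Q/I-2 ? ·: qq|Qq
Q/II-1 un I-1×I-2: qq
Q/II-2 ? ·: Qq|QQ
Q/III-1 aff II-1×II-2: Qq
Q/III-2 ? ·: qq|Qq|QQ
Q/III-3 aff II-1×II-2: Qq
Q/III-4 aff II-1×II-2: Qq
Q/IV-1 aff III-2×III-1: Qq|QQ
⇒ Q over [I-1,I-2,II-1,II-2,III-1,III-2,III-3,III-4,IV-1]: 20 consistent

III-1 ∈ {MM Qq, Mm Qq}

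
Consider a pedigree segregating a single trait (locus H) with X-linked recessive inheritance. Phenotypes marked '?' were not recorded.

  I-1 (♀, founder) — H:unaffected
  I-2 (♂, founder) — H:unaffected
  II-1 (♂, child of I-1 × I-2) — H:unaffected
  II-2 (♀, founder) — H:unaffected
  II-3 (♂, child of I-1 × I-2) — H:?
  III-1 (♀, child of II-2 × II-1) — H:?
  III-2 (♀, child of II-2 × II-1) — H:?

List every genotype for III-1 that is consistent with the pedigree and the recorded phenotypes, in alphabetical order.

III-1 ∈ {X^HX^H, X^HX^h}

H/I-1 un ·: X^HX^H|X^HX^h
H/I-2 un ·: X^HY
H/II-1 un I-1×I-2: X^HY
H/II-2 un ·: X^HX^H|X^HX^h
H/II-3 ? I-1×I-2: X^HY|X^hY
H/III-1 ? II-2×II-1: X^HX^H|X^HX^h
H/III-2 ? II-2×II-1: X^HX^H|X^HX^h
⇒ H over [I-1,I-2,II-1,II-2,II-3,III-1,III-2]: 15 consistent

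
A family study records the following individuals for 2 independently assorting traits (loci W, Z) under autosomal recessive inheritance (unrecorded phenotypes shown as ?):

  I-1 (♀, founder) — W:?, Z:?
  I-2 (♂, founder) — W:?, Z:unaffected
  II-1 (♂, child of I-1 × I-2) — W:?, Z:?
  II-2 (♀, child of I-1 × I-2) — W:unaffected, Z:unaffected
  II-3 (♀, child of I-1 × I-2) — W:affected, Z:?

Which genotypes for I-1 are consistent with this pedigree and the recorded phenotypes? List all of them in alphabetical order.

I-1 ∈ {Ww ZZ, Ww Zz, Ww zz, ww ZZ, ww Zz, ww zz}

W/I-1 ? ·: Ww|ww
W/I-2 ? ·: Ww|ww
W/II-1 ? I-1×I-2: WW|Ww|ww
W/II-2 un I-1×I-2: WW|Ww
W/II-3 aff I-1×I-2: ww
⇒ W over [I-1,I-2,II-1,II-2,II-3]: 10 consistent
Z/I-1 ? ·: ZZ|Zz|zz
Z/I-2 un ·: ZZ|Zz
Z/II-1 ? I-1×I-2: ZZ|Zz|zz
Z/II-2 un I-1×I-2: ZZ|Zz
Z/II-3 ? I-1×I-2: ZZ|Zz|zz
⇒ Z over [I-1,I-2,II-1,II-2,II-3]: 40 consistent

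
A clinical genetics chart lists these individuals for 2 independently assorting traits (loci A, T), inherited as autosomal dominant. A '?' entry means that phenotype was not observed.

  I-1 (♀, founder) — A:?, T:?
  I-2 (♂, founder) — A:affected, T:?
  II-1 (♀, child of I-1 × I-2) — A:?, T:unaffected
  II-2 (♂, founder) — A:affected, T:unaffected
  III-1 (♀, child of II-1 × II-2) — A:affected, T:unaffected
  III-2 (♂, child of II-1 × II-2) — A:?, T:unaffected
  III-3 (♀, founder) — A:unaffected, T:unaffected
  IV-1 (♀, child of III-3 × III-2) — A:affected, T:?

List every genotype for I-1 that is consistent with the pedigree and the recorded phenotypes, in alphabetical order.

A/I-1 ? ·: aa|Aa|AA
A/I-2 aff ·: Aa|AA
A/II-1 ? I-1×I-2: aa|Aa|AA
A/II-2 aff ·: Aa|AA
A/III-1 aff II-1×II-2: Aa|AA
A/III-2 ? II-1×II-2: Aa|AA
A/III-3 un ·: aa
A/IV-1 aff III-3×III-2: Aa
⇒ A over [I-1,I-2,II-1,II-2,III-1,III-2,III-3,IV-1]: 64 consistent
T/I-1 ? ·: tt|Tt
T/I-2 ? ·: tt|Tt
T/II-1 un I-1×I-2: tt
T/II-2 un ·: tt
T/III-1 un II-1×II-2: tt
T/III-2 un II-1×II-2: tt
T/III-3 un ·: tt
T/IV-1 ? III-3×III-2: tt
⇒ T over [I-1,I-2,II-1,II-2,III-1,III-2,III-3,IV-1]: 4 consistent

I-1 ∈ {AA Tt, AA tt, Aa Tt, Aa tt, aa Tt, aa tt}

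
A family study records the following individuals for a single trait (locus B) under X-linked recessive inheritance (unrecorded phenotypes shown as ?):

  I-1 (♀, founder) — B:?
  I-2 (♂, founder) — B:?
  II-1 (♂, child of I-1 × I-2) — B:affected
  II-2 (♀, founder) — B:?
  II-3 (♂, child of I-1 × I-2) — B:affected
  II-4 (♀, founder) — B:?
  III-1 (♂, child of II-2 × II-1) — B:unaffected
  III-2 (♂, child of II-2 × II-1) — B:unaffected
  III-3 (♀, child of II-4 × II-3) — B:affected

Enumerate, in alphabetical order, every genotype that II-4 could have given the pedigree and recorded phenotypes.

II-4 ∈ {X^BX^b, X^bX^b}

B/I-1 ? ·: X^BX^b|X^bX^b
B/I-2 ? ·: X^BY|X^bY
B/II-1 aff I-1×I-2: X^bY
B/II-2 ? ·: X^BX^B|X^BX^b
B/II-3 aff I-1×I-2: X^bY
B/II-4 ? ·: X^BX^b|X^bX^b
B/III-1 un II-2×II-1: X^BY
B/III-2 un II-2×II-1: X^BY
B/III-3 aff II-4×II-3: X^bX^b
⇒ B over [I-1,I-2,II-1,II-2,II-3,II-4,III-1,III-2,III-3]: 16 consistent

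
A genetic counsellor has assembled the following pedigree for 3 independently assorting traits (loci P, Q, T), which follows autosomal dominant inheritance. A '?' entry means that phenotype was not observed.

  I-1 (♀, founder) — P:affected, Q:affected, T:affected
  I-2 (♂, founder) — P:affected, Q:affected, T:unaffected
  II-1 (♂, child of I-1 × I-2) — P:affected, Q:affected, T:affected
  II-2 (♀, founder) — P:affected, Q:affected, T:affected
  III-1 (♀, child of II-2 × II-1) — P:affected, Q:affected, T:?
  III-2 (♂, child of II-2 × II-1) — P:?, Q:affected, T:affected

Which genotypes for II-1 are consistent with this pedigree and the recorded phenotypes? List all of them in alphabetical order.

P/I-1 aff ·: Pp|PP
P/I-2 aff ·: Pp|PP
P/II-1 aff I-1×I-2: Pp|PP
P/II-2 aff ·: Pp|PP
P/III-1 aff II-2×II-1: Pp|PP
P/III-2 ? II-2×II-1: pp|Pp|PP
⇒ P over [I-1,I-2,II-1,II-2,III-1,III-2]: 50 consistent
Q/I-1 aff ·: Qq|QQ
Q/I-2 aff ·: Qq|QQ
Q/II-1 aff I-1×I-2: Qq|QQ
Q/II-2 aff ·: Qq|QQ
Q/III-1 aff II-2×II-1: Qq|QQ
Q/III-2 aff II-2×II-1: Qq|QQ
⇒ Q over [I-1,I-2,II-1,II-2,III-1,III-2]: 44 consistent
T/I-1 aff ·: Tt|TT
T/I-2 un ·: tt
T/II-1 aff I-1×I-2: Tt
T/II-2 aff ·: Tt|TT
T/III-1 ? II-2×II-1: tt|Tt|TT
T/III-2 aff II-2×II-1: Tt|TT
⇒ T over [I-1,I-2,II-1,II-2,III-1,III-2]: 20 consistent

II-1 ∈ {PP QQ Tt, PP Qq Tt, Pp QQ Tt, Pp Qq Tt}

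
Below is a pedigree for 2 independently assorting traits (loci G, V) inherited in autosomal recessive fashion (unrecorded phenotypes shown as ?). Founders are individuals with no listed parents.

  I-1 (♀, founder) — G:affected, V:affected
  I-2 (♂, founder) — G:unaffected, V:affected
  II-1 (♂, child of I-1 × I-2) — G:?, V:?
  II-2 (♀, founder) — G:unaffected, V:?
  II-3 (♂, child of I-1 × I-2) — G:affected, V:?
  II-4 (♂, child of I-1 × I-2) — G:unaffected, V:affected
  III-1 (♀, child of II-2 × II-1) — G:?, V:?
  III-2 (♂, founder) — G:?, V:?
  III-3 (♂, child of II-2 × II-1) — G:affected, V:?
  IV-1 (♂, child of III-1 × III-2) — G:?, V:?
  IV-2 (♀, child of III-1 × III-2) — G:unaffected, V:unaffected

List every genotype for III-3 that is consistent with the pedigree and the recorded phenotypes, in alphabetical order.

G/I-1 aff ·: gg
G/I-2 un ·: Gg
G/II-1 ? I-1×I-2: Gg|gg
G/II-2 un ·: Gg
G/II-3 aff I-1×I-2: gg
G/II-4 un I-1×I-2: Gg
G/III-1 ? II-2×II-1: GG|Gg|gg
G/III-2 ? ·: GG|Gg|gg
G/III-3 aff II-2×II-1: gg
G/IV-1 ? III-1×III-2: GG|Gg|gg
G/IV-2 un III-1×III-2: GG|Gg
⇒ G over [I-1,I-2,II-1,II-2,II-3,II-4,III-1,III-2,III-3,IV-1,IV-2]: 36 consistent
V/I-1 aff ·: vv
V/I-2 aff ·: vv
V/II-1 ? I-1×I-2: vv
V/II-2 ? ·: VV|Vv|vv
V/II-3 ? I-1×I-2: vv
V/II-4 aff I-1×I-2: vv
V/III-1 ? II-2×II-1: Vv|vv
V/III-2 ? ·: VV|Vv|vv
V/III-3 ? II-2×II-1: Vv|vv
V/IV-1 ? III-1×III-2: VV|Vv|vv
V/IV-2 un III-1×III-2: VV|Vv
⇒ V over [I-1,I-2,II-1,II-2,II-3,II-4,III-1,III-2,III-3,IV-1,IV-2]: 45 consistent

III-3 ∈ {gg Vv, gg vv}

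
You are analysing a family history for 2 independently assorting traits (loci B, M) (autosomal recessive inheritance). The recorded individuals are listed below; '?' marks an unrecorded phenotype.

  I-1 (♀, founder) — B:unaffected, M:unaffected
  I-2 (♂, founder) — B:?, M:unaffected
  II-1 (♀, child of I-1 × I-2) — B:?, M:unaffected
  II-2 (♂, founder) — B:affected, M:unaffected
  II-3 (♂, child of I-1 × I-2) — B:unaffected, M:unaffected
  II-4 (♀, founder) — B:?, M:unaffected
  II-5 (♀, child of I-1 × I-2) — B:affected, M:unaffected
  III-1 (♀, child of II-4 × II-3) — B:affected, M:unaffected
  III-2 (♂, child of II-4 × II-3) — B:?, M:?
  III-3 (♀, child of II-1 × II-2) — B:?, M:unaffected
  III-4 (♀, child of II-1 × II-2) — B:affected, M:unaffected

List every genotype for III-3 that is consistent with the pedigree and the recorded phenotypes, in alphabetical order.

III-3 ∈ {Bb MM, Bb Mm, bb MM, bb Mm}

B/I-1 un ·: Bb
B/I-2 ? ·: Bb|bb
B/II-1 ? I-1×I-2: Bb|bb
B/II-2 aff ·: bb
B/II-3 un I-1×I-2: Bb
B/II-4 ? ·: Bb|bb
B/II-5 aff I-1×I-2: bb
B/III-1 aff II-4×II-3: bb
B/III-2 ? II-4×II-3: BB|Bb|bb
B/III-3 ? II-1×II-2: Bb|bb
B/III-4 aff II-1×II-2: bb
⇒ B over [I-1,I-2,II-1,II-2,II-3,II-4,II-5,III-1,III-2,III-3,III-4]: 30 consistent
M/I-1 un ·: MM|Mm
M/I-2 un ·: MM|Mm
M/II-1 un I-1×I-2: MM|Mm
M/II-2 un ·: MM|Mm
M/II-3 un I-1×I-2: MM|Mm
M/II-4 un ·: MM|Mm
M/II-5 un I-1×I-2: MM|Mm
M/III-1 un II-4×II-3: MM|Mm
M/III-2 ? II-4×II-3: MM|Mm|mm
M/III-3 un II-1×II-2: MM|Mm
M/III-4 un II-1×II-2: MM|Mm
⇒ M over [I-1,I-2,II-1,II-2,II-3,II-4,II-5,III-1,III-2,III-3,III-4]: 1195 consistent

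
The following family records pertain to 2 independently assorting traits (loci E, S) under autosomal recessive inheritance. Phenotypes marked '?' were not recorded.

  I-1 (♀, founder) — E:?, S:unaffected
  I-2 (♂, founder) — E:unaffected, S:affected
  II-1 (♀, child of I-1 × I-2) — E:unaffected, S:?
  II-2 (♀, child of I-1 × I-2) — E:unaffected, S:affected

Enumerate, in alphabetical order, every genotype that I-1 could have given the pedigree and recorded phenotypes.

E/I-1 ? ·: EE|Ee|ee
E/I-2 un ·: EE|Ee
E/II-1 un I-1×I-2: EE|Ee
E/II-2 un I-1×I-2: EE|Ee
⇒ E over [I-1,I-2,II-1,II-2]: 15 consistent
S/I-1 un ·: Ss
S/I-2 aff ·: ss
S/II-1 ? I-1×I-2: Ss|ss
S/II-2 aff I-1×I-2: ss
⇒ S over [I-1,I-2,II-1,II-2]: 2 consistent

I-1 ∈ {EE Ss, Ee Ss, ee Ss}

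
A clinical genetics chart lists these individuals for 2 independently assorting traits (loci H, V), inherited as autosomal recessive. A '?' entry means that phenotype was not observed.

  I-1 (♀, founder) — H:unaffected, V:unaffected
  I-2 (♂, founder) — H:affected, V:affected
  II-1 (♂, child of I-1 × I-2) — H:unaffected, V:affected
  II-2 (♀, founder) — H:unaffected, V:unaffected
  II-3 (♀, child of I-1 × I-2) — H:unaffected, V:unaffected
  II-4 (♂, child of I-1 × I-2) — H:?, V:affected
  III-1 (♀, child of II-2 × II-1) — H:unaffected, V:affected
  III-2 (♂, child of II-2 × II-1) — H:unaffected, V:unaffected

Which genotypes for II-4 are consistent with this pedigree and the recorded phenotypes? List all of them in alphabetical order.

II-4 ∈ {Hh vv, hh vv}

H/I-1 un ·: HH|Hh
H/I-2 aff ·: hh
H/II-1 un I-1×I-2: Hh
H/II-2 un ·: HH|Hh
H/II-3 un I-1×I-2: Hh
H/II-4 ? I-1×I-2: Hh|hh
H/III-1 un II-2×II-1: HH|Hh
H/III-2 un II-2×II-1: HH|Hh
⇒ H over [I-1,I-2,II-1,II-2,II-3,II-4,III-1,III-2]: 24 consistent
V/I-1 un ·: Vv
V/I-2 aff ·: vv
V/II-1 aff I-1×I-2: vv
V/II-2 un ·: Vv
V/II-3 un I-1×I-2: Vv
V/II-4 aff I-1×I-2: vv
V/III-1 aff II-2×II-1: vv
V/III-2 un II-2×II-1: Vv
⇒ V over [I-1,I-2,II-1,II-2,II-3,II-4,III-1,III-2]: 1 consistent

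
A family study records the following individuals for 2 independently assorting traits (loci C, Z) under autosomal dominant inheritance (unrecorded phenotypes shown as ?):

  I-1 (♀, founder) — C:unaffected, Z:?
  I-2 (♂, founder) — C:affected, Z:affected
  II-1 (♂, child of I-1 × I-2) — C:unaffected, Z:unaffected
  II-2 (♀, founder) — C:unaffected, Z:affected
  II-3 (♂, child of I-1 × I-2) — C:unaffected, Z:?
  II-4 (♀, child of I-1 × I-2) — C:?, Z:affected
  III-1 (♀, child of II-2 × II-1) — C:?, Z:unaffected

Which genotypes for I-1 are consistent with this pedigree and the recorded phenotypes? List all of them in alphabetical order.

I-1 ∈ {cc Zz, cc zz}

C/I-1 un ·: cc
C/I-2 aff ·: Cc
C/II-1 un I-1×I-2: cc
C/II-2 un ·: cc
C/II-3 un I-1×I-2: cc
C/II-4 ? I-1×I-2: cc|Cc
C/III-1 ? II-2×II-1: cc
⇒ C over [I-1,I-2,II-1,II-2,II-3,II-4,III-1]: 2 consistent
Z/I-1 ? ·: zz|Zz
Z/I-2 aff ·: Zz
Z/II-1 un I-1×I-2: zz
Z/II-2 aff ·: Zz
Z/II-3 ? I-1×I-2: zz|Zz|ZZ
Z/II-4 aff I-1×I-2: Zz|ZZ
Z/III-1 un II-2×II-1: zz
⇒ Z over [I-1,I-2,II-1,II-2,II-3,II-4,III-1]: 8 consistent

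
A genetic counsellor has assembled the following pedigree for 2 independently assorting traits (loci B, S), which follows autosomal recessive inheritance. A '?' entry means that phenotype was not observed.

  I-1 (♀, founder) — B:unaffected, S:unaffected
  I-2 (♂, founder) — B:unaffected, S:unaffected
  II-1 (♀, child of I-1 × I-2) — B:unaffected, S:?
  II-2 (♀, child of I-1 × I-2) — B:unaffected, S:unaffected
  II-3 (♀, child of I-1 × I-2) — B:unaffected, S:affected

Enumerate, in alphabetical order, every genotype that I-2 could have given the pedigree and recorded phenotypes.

B/I-1 un ·: BB|Bb
B/I-2 un ·: BB|Bb
B/II-1 un I-1×I-2: BB|Bb
B/II-2 un I-1×I-2: BB|Bb
B/II-3 un I-1×I-2: BB|Bb
⇒ B over [I-1,I-2,II-1,II-2,II-3]: 25 consistent
S/I-1 un ·: Ss
S/I-2 un ·: Ss
S/II-1 ? I-1×I-2: SS|Ss|ss
S/II-2 un I-1×I-2: SS|Ss
S/II-3 aff I-1×I-2: ss
⇒ S over [I-1,I-2,II-1,II-2,II-3]: 6 consistent

I-2 ∈ {BB Ss, Bb Ss}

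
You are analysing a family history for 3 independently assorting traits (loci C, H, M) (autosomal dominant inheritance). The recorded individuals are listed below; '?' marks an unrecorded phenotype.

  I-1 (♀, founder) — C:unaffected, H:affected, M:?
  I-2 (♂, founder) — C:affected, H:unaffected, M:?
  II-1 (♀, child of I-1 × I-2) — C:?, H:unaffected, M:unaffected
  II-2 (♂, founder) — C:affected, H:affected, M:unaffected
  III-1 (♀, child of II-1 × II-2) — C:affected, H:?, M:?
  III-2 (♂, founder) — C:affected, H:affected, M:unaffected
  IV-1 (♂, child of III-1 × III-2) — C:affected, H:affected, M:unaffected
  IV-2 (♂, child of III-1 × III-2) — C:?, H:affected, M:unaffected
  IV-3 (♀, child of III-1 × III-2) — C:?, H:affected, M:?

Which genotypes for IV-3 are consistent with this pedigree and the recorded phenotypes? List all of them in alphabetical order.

C/I-1 un ·: cc
C/I-2 aff ·: Cc|CC
C/II-1 ? I-1×I-2: cc|Cc
C/II-2 aff ·: Cc|CC
C/III-1 aff II-1×II-2: Cc|CC
C/III-2 aff ·: Cc|CC
C/IV-1 aff III-1×III-2: Cc|CC
C/IV-2 ? III-1×III-2: cc|Cc|CC
C/IV-3 ? III-1×III-2: cc|Cc|CC
⇒ C over [I-1,I-2,II-1,II-2,III-1,III-2,IV-1,IV-2,IV-3]: 192 consistent
H/I-1 aff ·: Hh
H/I-2 un ·: hh
H/II-1 un I-1×I-2: hh
H/II-2 aff ·: Hh|HH
H/III-1 ? II-1×II-2: hh|Hh
H/III-2 aff ·: Hh|HH
H/IV-1 aff III-1×III-2: Hh|HH
H/IV-2 aff III-1×III-2: Hh|HH
H/IV-3 aff III-1×III-2: Hh|HH
⇒ H over [I-1,I-2,II-1,II-2,III-1,III-2,IV-1,IV-2,IV-3]: 34 consistent
M/I-1 ? ·: mm|Mm
M/I-2 ? ·: mm|Mm
M/II-1 un I-1×I-2: mm
M/II-2 un ·: mm
M/III-1 ? II-1×II-2: mm
M/III-2 un ·: mm
M/IV-1 un III-1×III-2: mm
M/IV-2 un III-1×III-2: mm
M/IV-3 ? III-1×III-2: mm
⇒ M over [I-1,I-2,II-1,II-2,III-1,III-2,IV-1,IV-2,IV-3]: 4 consistent

IV-3 ∈ {CC HH mm, CC Hh mm, Cc HH mm, Cc Hh mm, cc HH mm, cc Hh mm}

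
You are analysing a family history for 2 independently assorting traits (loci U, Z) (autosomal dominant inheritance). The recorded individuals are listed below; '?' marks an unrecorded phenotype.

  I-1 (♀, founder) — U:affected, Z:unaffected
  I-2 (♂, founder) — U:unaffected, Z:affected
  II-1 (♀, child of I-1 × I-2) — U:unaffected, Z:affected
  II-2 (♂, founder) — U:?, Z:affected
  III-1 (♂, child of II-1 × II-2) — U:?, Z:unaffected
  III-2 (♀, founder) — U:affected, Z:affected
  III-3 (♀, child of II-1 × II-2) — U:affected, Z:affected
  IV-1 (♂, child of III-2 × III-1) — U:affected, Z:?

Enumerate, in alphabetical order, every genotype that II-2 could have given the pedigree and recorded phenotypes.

II-2 ∈ {UU Zz, Uu Zz}

U/I-1 aff ·: Uu
U/I-2 un ·: uu
U/II-1 un I-1×I-2: uu
U/II-2 ? ·: Uu|UU
U/III-1 ? II-1×II-2: uu|Uu
U/III-2 aff ·: Uu|UU
U/III-3 aff II-1×II-2: Uu
U/IV-1 aff III-2×III-1: Uu|UU
⇒ U over [I-1,I-2,II-1,II-2,III-1,III-2,III-3,IV-1]: 10 consistent
Z/I-1 un ·: zz
Z/I-2 aff ·: Zz|ZZ
Z/II-1 aff I-1×I-2: Zz
Z/II-2 aff ·: Zz
Z/III-1 un II-1×II-2: zz
Z/III-2 aff ·: Zz|ZZ
Z/III-3 aff II-1×II-2: Zz|ZZ
Z/IV-1 ? III-2×III-1: zz|Zz
⇒ Z over [I-1,I-2,II-1,II-2,III-1,III-2,III-3,IV-1]: 12 consistent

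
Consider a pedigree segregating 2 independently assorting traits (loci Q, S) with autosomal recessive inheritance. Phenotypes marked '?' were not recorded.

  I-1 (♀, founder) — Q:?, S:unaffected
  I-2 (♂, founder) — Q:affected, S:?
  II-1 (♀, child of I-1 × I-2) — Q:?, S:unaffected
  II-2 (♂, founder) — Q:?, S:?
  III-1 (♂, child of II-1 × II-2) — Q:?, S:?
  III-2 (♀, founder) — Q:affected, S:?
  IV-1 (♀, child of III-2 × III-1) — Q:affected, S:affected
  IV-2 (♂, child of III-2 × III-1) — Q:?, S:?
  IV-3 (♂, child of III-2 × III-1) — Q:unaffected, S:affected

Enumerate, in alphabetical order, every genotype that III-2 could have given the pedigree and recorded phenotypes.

III-2 ∈ {qq Ss, qq ss}

Q/I-1 ? ·: QQ|Qq|qq
Q/I-2 aff ·: qq
Q/II-1 ? I-1×I-2: Qq|qq
Q/II-2 ? ·: QQ|Qq|qq
Q/III-1 ? II-1×II-2: Qq
Q/III-2 aff ·: qq
Q/IV-1 aff III-2×III-1: qq
Q/IV-2 ? III-2×III-1: Qq|qq
Q/IV-3 un III-2×III-1: Qq
⇒ Q over [I-1,I-2,II-1,II-2,III-1,III-2,IV-1,IV-2,IV-3]: 20 consistent
S/I-1 un ·: SS|Ss
S/I-2 ? ·: SS|Ss|ss
S/II-1 un I-1×I-2: SS|Ss
S/II-2 ? ·: SS|Ss|ss
S/III-1 ? II-1×II-2: Ss|ss
S/III-2 ? ·: Ss|ss
S/IV-1 aff III-2×III-1: ss
S/IV-2 ? III-2×III-1: SS|Ss|ss
S/IV-3 aff III-2×III-1: ss
⇒ S over [I-1,I-2,II-1,II-2,III-1,III-2,IV-1,IV-2,IV-3]: 145 consistent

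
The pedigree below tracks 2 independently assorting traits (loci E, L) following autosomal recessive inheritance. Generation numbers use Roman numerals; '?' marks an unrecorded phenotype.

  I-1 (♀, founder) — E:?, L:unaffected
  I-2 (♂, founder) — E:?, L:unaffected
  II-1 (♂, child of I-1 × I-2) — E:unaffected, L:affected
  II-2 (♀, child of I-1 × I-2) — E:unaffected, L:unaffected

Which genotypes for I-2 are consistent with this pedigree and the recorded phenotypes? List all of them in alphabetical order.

E/I-1 ? ·: EE|Ee|ee
E/I-2 ? ·: EE|Ee|ee
E/II-1 un I-1×I-2: EE|Ee
E/II-2 un I-1×I-2: EE|Ee
⇒ E over [I-1,I-2,II-1,II-2]: 17 consistent
L/I-1 un ·: Ll
L/I-2 un ·: Ll
L/II-1 aff I-1×I-2: ll
L/II-2 un I-1×I-2: LL|Ll
⇒ L over [I-1,I-2,II-1,II-2]: 2 consistent

I-2 ∈ {EE Ll, Ee Ll, ee Ll}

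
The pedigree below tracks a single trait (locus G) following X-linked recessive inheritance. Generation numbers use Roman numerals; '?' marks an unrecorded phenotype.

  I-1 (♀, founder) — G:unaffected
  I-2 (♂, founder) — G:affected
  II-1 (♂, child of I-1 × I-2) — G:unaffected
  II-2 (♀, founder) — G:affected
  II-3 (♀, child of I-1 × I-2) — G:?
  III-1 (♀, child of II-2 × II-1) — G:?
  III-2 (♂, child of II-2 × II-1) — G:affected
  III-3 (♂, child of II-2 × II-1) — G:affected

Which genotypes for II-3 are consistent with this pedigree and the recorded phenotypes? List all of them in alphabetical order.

II-3 ∈ {X^GX^g, X^gX^g}

G/I-1 un ·: X^GX^G|X^GX^g
G/I-2 aff ·: X^gY
G/II-1 un I-1×I-2: X^GY
G/II-2 aff ·: X^gX^g
G/II-3 ? I-1×I-2: X^GX^g|X^gX^g
G/III-1 ? II-2×II-1: X^GX^g
G/III-2 aff II-2×II-1: X^gY
G/III-3 aff II-2×II-1: X^gY
⇒ G over [I-1,I-2,II-1,II-2,II-3,III-1,III-2,III-3]: 3 consistent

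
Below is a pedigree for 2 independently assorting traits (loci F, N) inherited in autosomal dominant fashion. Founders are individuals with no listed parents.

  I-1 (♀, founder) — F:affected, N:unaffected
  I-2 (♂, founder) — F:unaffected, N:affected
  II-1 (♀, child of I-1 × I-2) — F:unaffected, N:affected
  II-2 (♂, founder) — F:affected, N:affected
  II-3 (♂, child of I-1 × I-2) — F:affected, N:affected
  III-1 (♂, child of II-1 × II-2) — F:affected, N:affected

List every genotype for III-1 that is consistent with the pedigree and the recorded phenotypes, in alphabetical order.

F/I-1 aff ·: Ff
F/I-2 un ·: ff
F/II-1 un I-1×I-2: ff
F/II-2 aff ·: Ff|FF
F/II-3 aff I-1×I-2: Ff
F/III-1 aff II-1×II-2: Ff
⇒ F over [I-1,I-2,II-1,II-2,II-3,III-1]: 2 consistent
N/I-1 un ·: nn
N/I-2 aff ·: Nn|NN
N/II-1 aff I-1×I-2: Nn
N/II-2 aff ·: Nn|NN
N/II-3 aff I-1×I-2: Nn
N/III-1 aff II-1×II-2: Nn|NN
⇒ N over [I-1,I-2,II-1,II-2,II-3,III-1]: 8 consistent

III-1 ∈ {Ff NN, Ff Nn}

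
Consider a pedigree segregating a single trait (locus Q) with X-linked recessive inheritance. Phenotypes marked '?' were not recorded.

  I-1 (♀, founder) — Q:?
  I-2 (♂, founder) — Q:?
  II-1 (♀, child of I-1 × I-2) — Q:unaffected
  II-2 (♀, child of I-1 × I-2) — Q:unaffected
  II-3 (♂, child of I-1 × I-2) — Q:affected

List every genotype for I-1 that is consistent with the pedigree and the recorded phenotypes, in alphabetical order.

I-1 ∈ {X^QX^q, X^qX^q}

Q/I-1 ? ·: X^QX^q|X^qX^q
Q/I-2 ? ·: X^QY|X^qY
Q/II-1 un I-1×I-2: X^QX^Q|X^QX^q
Q/II-2 un I-1×I-2: X^QX^Q|X^QX^q
Q/II-3 aff I-1×I-2: X^qY
⇒ Q over [I-1,I-2,II-1,II-2,II-3]: 6 consistent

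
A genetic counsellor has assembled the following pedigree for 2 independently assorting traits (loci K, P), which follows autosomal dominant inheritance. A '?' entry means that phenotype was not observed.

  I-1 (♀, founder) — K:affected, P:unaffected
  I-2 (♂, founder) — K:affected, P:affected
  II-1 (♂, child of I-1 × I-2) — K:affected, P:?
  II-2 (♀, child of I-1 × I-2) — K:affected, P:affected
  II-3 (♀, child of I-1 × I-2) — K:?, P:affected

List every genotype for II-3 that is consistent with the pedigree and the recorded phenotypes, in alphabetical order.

II-3 ∈ {KK Pp, Kk Pp, kk Pp}

K/I-1 aff ·: Kk|KK
K/I-2 aff ·: Kk|KK
K/II-1 aff I-1×I-2: Kk|KK
K/II-2 aff I-1×I-2: Kk|KK
K/II-3 ? I-1×I-2: kk|Kk|KK
⇒ K over [I-1,I-2,II-1,II-2,II-3]: 29 consistent
P/I-1 un ·: pp
P/I-2 aff ·: Pp|PP
P/II-1 ? I-1×I-2: pp|Pp
P/II-2 aff I-1×I-2: Pp
P/II-3 aff I-1×I-2: Pp
⇒ P over [I-1,I-2,II-1,II-2,II-3]: 3 consistent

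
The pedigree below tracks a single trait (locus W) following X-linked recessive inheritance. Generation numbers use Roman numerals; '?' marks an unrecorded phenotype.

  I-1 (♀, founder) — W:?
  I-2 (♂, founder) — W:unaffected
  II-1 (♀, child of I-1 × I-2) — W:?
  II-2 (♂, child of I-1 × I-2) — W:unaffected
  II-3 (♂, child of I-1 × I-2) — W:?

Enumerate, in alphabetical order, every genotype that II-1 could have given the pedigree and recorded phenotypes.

II-1 ∈ {X^WX^W, X^WX^w}

W/I-1 ? ·: X^WX^W|X^WX^w
W/I-2 un ·: X^WY
W/II-1 ? I-1×I-2: X^WX^W|X^WX^w
W/II-2 un I-1×I-2: X^WY
W/II-3 ? I-1×I-2: X^WY|X^wY
⇒ W over [I-1,I-2,II-1,II-2,II-3]: 5 consistent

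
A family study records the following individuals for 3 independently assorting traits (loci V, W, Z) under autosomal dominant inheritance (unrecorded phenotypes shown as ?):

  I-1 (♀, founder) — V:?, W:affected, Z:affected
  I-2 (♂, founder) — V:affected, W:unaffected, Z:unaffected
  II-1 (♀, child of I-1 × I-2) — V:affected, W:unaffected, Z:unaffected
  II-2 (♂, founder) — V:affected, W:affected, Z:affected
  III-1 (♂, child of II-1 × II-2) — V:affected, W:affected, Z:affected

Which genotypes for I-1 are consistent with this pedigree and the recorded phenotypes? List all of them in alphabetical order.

I-1 ∈ {VV Ww Zz, Vv Ww Zz, vv Ww Zz}

V/I-1 ? ·: vv|Vv|VV
V/I-2 aff ·: Vv|VV
V/II-1 aff I-1×I-2: Vv|VV
V/II-2 aff ·: Vv|VV
V/III-1 aff II-1×II-2: Vv|VV
⇒ V over [I-1,I-2,II-1,II-2,III-1]: 32 consistent
W/I-1 aff ·: Ww
W/I-2 un ·: ww
W/II-1 un I-1×I-2: ww
W/II-2 aff ·: Ww|WW
W/III-1 aff II-1×II-2: Ww
⇒ W over [I-1,I-2,II-1,II-2,III-1]: 2 consistent
Z/I-1 aff ·: Zz
Z/I-2 un ·: zz
Z/II-1 un I-1×I-2: zz
Z/II-2 aff ·: Zz|ZZ
Z/III-1 aff II-1×II-2: Zz
⇒ Z over [I-1,I-2,II-1,II-2,III-1]: 2 consistent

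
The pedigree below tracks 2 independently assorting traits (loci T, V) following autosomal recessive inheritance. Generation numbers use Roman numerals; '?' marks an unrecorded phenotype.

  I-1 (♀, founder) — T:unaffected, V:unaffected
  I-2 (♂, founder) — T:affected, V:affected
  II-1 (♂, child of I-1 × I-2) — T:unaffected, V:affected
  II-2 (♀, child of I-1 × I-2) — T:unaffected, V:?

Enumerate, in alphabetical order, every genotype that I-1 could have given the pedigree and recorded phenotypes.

T/I-1 un ·: TT|Tt
T/I-2 aff ·: tt
T/II-1 un I-1×I-2: Tt
T/II-2 un I-1×I-2: Tt
⇒ T over [I-1,I-2,II-1,II-2]: 2 consistent
V/I-1 un ·: Vv
V/I-2 aff ·: vv
V/II-1 aff I-1×I-2: vv
V/II-2 ? I-1×I-2: Vv|vv
⇒ V over [I-1,I-2,II-1,II-2]: 2 consistent

I-1 ∈ {TT Vv, Tt Vv}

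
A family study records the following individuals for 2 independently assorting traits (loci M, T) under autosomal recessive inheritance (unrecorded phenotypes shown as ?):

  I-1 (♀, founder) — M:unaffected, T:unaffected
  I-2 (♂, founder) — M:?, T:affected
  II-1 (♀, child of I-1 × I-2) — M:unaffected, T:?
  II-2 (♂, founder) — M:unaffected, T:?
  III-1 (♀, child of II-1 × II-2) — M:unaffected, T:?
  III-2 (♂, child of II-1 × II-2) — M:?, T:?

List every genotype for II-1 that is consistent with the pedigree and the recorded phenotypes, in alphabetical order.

M/I-1 un ·: MM|Mm
M/I-2 ? ·: MM|Mm|mm
M/II-1 un I-1×I-2: MM|Mm
M/II-2 un ·: MM|Mm
M/III-1 un II-1×II-2: MM|Mm
M/III-2 ? II-1×II-2: MM|Mm|mm
⇒ M over [I-1,I-2,II-1,II-2,III-1,III-2]: 70 consistent
T/I-1 un ·: TT|Tt
T/I-2 aff ·: tt
T/II-1 ? I-1×I-2: Tt|tt
T/II-2 ? ·: TT|Tt|tt
T/III-1 ? II-1×II-2: TT|Tt|tt
T/III-2 ? II-1×II-2: TT|Tt|tt
⇒ T over [I-1,I-2,II-1,II-2,III-1,III-2]: 40 consistent

II-1 ∈ {MM Tt, MM tt, Mm Tt, Mm tt}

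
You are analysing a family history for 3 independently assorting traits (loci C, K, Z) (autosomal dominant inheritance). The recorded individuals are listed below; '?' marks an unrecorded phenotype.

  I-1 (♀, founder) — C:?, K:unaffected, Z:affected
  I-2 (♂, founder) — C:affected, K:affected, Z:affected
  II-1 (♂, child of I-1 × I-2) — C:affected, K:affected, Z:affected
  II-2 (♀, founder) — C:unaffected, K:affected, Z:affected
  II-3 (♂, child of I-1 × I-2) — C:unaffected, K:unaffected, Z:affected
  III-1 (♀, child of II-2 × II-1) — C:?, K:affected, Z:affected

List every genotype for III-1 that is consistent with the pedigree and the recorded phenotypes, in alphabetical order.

III-1 ∈ {Cc KK ZZ, Cc KK Zz, Cc Kk ZZ, Cc Kk Zz, cc KK ZZ, cc KK Zz, cc Kk ZZ, cc Kk Zz}

C/I-1 ? ·: cc|Cc
C/I-2 aff ·: Cc
C/II-1 aff I-1×I-2: Cc|CC
C/II-2 un ·: cc
C/II-3 un I-1×I-2: cc
C/III-1 ? II-2×II-1: cc|Cc
⇒ C over [I-1,I-2,II-1,II-2,II-3,III-1]: 5 consistent
K/I-1 un ·: kk
K/I-2 aff ·: Kk
K/II-1 aff I-1×I-2: Kk
K/II-2 aff ·: Kk|KK
K/II-3 un I-1×I-2: kk
K/III-1 aff II-2×II-1: Kk|KK
⇒ K over [I-1,I-2,II-1,II-2,II-3,III-1]: 4 consistent
Z/I-1 aff ·: Zz|ZZ
Z/I-2 aff ·: Zz|ZZ
Z/II-1 aff I-1×I-2: Zz|ZZ
Z/II-2 aff ·: Zz|ZZ
Z/II-3 aff I-1×I-2: Zz|ZZ
Z/III-1 aff II-2×II-1: Zz|ZZ
⇒ Z over [I-1,I-2,II-1,II-2,II-3,III-1]: 45 consistent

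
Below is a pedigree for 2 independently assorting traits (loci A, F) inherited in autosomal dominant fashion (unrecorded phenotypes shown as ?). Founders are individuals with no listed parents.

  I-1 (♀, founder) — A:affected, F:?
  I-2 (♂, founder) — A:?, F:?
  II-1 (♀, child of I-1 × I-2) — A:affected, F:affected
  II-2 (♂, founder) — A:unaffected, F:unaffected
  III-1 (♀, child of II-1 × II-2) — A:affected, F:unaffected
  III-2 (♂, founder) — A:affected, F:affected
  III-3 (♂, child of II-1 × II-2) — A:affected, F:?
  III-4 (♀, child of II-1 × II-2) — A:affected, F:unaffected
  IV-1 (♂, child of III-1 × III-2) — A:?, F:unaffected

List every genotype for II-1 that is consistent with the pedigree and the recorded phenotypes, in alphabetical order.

II-1 ∈ {AA Ff, Aa Ff}

A/I-1 aff ·: Aa|AA
A/I-2 ? ·: aa|Aa|AA
A/II-1 aff I-1×I-2: Aa|AA
A/II-2 un ·: aa
A/III-1 aff II-1×II-2: Aa
A/III-2 aff ·: Aa|AA
A/III-3 aff II-1×II-2: Aa
A/III-4 aff II-1×II-2: Aa
A/IV-1 ? III-1×III-2: aa|Aa|AA
⇒ A over [I-1,I-2,II-1,II-2,III-1,III-2,III-3,III-4,IV-1]: 45 consistent
F/I-1 ? ·: ff|Ff|FF
F/I-2 ? ·: ff|Ff|FF
F/II-1 aff I-1×I-2: Ff
F/II-2 un ·: ff
F/III-1 un II-1×II-2: ff
F/III-2 aff ·: Ff
F/III-3 ? II-1×II-2: ff|Ff
F/III-4 un II-1×II-2: ff
F/IV-1 un III-1×III-2: ff
⇒ F over [I-1,I-2,II-1,II-2,III-1,III-2,III-3,III-4,IV-1]: 14 consistent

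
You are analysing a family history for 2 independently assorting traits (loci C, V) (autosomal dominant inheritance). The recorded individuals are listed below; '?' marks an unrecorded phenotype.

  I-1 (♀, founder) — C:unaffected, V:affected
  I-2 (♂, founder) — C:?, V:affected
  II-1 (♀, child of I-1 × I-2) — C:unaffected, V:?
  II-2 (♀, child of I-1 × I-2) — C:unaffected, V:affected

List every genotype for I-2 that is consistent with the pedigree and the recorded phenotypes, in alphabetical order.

I-2 ∈ {Cc VV, Cc Vv, cc VV, cc Vv}

C/I-1 un ·: cc
C/I-2 ? ·: cc|Cc
C/II-1 un I-1×I-2: cc
C/II-2 un I-1×I-2: cc
⇒ C over [I-1,I-2,II-1,II-2]: 2 consistent
V/I-1 aff ·: Vv|VV
V/I-2 aff ·: Vv|VV
V/II-1 ? I-1×I-2: vv|Vv|VV
V/II-2 aff I-1×I-2: Vv|VV
⇒ V over [I-1,I-2,II-1,II-2]: 15 consistent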